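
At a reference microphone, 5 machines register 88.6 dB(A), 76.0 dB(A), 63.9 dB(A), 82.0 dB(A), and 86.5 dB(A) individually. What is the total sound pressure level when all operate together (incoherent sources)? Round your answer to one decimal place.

For uncorrelated sources the intensities add, so convert each level to linear form, sum, and take 10·log₁₀ of the total.
Σ 10^(L/10) = 10^(88.6/10) + 10^(76.0/10) + 10^(63.9/10) + 10^(82.0/10) + 10^(86.5/10) = 1.372e+09.
L_total = 10·log₁₀(1.372e+09) = 91.37 dB(A).

91.4 dB(A)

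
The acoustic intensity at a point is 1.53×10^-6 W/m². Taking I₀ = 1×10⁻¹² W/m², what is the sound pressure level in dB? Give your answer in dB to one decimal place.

61.8 dB

Dividing by I₀ shifts the exponent by 12: I/I₀ = 1.53×10^6.
L = 10·(0.1847 + 6) = 61.85 dB.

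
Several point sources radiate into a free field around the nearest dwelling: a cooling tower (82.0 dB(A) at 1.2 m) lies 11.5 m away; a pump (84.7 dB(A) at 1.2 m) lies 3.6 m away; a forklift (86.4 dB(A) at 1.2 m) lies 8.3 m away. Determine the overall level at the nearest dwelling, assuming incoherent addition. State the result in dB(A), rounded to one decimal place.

76.4 dB(A)

First find each source's level at the receiver (point-source: −20·log₁₀(r/r_ref)), then combine on an intensity basis.
cooling tower: 82.0 − 20·log₁₀(11.5/1.2) = 82.0 − 19.63 = 62.37 dB(A).
pump: 84.7 − 20·log₁₀(3.6/1.2) = 84.7 − 9.54 = 75.16 dB(A).
forklift: 86.4 − 20·log₁₀(8.3/1.2) = 86.4 − 16.80 = 69.60 dB(A).
Σ 10^(L/10) = 4.364e+07 → L_total = 10·log₁₀(4.364e+07) = 76.40 dB(A).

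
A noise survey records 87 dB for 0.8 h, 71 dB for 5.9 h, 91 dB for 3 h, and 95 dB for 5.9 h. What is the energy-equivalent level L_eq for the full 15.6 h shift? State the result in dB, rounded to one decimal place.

91.7 dB

Weight each interval's intensity by its duration and average over T = 15.6 h:
Σ tᵢ·10^(Lᵢ/10) = 0.8·10^(87/10) + 5.9·10^(71/10) + 3·10^(91/10) + 5.9·10^(95/10) = 2.291e+10.
L_eq = 10·log₁₀(2.291e+10/15.6) = 91.67 dB.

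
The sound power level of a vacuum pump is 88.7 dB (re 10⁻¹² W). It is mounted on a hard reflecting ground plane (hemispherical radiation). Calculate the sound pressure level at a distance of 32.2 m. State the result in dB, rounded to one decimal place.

50.6 dB

The power spreads over a hemisphere of area 2π·r², so L_p = L_w − 10·log₁₀(2π·r²).
2π·r² = 6515 m², 10·log₁₀ of that is 38.139 dB.
L_p = 88.7 − 38.139 = 50.56 dB.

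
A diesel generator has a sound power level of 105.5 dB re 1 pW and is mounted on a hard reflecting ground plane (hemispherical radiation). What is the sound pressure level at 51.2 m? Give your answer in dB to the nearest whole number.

63 dB

The power spreads over a hemisphere of area 2π·r², so L_p = L_w − 10·log₁₀(2π·r²).
2π·r² = 1.647e+04 m², 10·log₁₀ of that is 42.167 dB.
L_p = 105.5 − 42.167 = 63.33 dB.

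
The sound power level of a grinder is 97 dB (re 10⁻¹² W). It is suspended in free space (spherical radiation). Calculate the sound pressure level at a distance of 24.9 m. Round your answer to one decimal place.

Free-field spherical radiation: L_p = L_w − 10·log₁₀(4π·r²), r = 24.9 m.
4π·r² = 7791 m², 10·log₁₀ of that is 38.916 dB.
L_p = 97 − 38.916 = 58.08 dB.

58.1 dB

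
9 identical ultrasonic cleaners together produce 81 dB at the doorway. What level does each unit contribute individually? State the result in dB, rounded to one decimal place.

For N identical incoherent sources L_total = L₁ + 10·log₁₀ N, so L₁ = 81 − 10·log₁₀(9) = 81 − 9.542.

71.5 dB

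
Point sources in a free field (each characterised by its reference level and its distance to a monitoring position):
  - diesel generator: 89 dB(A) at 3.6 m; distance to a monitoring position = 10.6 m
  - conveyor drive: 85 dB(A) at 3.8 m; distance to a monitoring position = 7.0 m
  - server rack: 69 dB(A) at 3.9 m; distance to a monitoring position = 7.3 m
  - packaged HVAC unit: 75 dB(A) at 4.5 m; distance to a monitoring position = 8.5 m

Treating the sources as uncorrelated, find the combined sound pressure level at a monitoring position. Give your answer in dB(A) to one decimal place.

82.9 dB(A)

Propagate each source to the receiver with L = L_ref − 20·log₁₀(r/r_ref), then add intensities.
diesel generator: 89 − 20·log₁₀(10.6/3.6) = 89 − 9.38 = 79.62 dB(A).
conveyor drive: 85 − 20·log₁₀(7.0/3.8) = 85 − 5.31 = 79.69 dB(A).
server rack: 69 − 20·log₁₀(7.3/3.9) = 69 − 5.45 = 63.55 dB(A).
packaged HVAC unit: 75 − 20·log₁₀(8.5/4.5) = 75 − 5.52 = 69.48 dB(A).
Σ 10^(L/10) = 1.959e+08 → L_total = 10·log₁₀(1.959e+08) = 82.92 dB(A).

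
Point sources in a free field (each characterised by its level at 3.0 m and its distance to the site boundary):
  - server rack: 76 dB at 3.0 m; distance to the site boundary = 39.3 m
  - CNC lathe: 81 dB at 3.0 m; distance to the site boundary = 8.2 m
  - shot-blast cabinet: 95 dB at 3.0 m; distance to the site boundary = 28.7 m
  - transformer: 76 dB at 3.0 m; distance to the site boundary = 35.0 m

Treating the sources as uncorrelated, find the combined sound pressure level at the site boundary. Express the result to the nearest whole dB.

77 dB

Apply inverse-square spreading to bring every level to the receiver, then sum 10^(L/10).
server rack: 76 − 20·log₁₀(39.3/3.0) = 76 − 22.35 = 53.65 dB.
CNC lathe: 81 − 20·log₁₀(8.2/3.0) = 81 − 8.73 = 72.27 dB.
shot-blast cabinet: 95 − 20·log₁₀(28.7/3.0) = 95 − 19.62 = 75.38 dB.
transformer: 76 − 20·log₁₀(35.0/3.0) = 76 − 21.34 = 54.66 dB.
Σ 10^(L/10) = 5.193e+07 → L_total = 10·log₁₀(5.193e+07) = 77.15 dB.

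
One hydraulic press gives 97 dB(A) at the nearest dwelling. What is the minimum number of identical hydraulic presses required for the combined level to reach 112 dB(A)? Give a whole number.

N identical sources give L₁ + 10·log₁₀ N, so require 10·log₁₀ N ≥ 112 − 97 = 15.0 dB.
N ≥ 10^(15.0/10) = 31.623, so N = 32.

32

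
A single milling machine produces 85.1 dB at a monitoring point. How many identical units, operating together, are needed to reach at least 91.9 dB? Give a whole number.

N identical sources give L₁ + 10·log₁₀ N, so require 10·log₁₀ N ≥ 91.9 − 85.1 = 6.8 dB.
N ≥ 10^(6.8/10) = 4.786, so N = 5.

5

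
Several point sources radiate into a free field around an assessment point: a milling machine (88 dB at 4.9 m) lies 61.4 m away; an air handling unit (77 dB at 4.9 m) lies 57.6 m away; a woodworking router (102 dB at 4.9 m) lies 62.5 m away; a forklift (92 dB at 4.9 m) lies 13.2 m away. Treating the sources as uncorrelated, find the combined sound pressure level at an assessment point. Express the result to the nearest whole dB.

85 dB

Apply inverse-square spreading to bring every level to the receiver, then sum 10^(L/10).
milling machine: 88 − 20·log₁₀(61.4/4.9) = 88 − 21.96 = 66.04 dB.
air handling unit: 77 − 20·log₁₀(57.6/4.9) = 77 − 21.40 = 55.60 dB.
woodworking router: 102 − 20·log₁₀(62.5/4.9) = 102 − 22.11 = 79.89 dB.
forklift: 92 − 20·log₁₀(13.2/4.9) = 92 − 8.61 = 83.39 dB.
Σ 10^(L/10) = 3.202e+08 → L_total = 10·log₁₀(3.202e+08) = 85.05 dB.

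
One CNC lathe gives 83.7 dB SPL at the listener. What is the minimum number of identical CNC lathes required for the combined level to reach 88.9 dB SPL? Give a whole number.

4

Need L₁ + 10·log₁₀ N ≥ 88.9, i.e. log₁₀ N ≥ 0.52.
N ≥ 10^(5.2/10) = 3.311, so N = 4.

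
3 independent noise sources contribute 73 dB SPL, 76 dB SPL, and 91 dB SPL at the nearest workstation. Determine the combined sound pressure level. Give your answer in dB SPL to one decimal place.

91.2 dB SPL

For uncorrelated sources the intensities add, so convert each level to linear form, sum, and take 10·log₁₀ of the total.
Σ 10^(L/10) = 10^(73/10) + 10^(76/10) + 10^(91/10) = 1.319e+09.
L_total = 10·log₁₀(1.319e+09) = 91.20 dB SPL.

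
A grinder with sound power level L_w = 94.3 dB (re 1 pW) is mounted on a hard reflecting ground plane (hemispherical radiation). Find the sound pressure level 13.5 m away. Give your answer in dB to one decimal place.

L_p = L_w − 10·log₁₀(2π·r²) with r = 13.5 m.
2π·r² = 1145 m², 10·log₁₀ of that is 30.588 dB.
L_p = 94.3 − 30.588 = 63.71 dB.

63.7 dB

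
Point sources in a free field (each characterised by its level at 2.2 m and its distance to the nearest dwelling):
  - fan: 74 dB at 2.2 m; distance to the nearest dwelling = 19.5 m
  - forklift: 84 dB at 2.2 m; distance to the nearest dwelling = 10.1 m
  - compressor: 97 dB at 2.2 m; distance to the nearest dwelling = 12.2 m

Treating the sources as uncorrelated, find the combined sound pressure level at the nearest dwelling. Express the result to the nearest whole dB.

First find each source's level at the receiver (point-source: −20·log₁₀(r/r_ref)), then combine on an intensity basis.
fan: 74 − 20·log₁₀(19.5/2.2) = 74 − 18.95 = 55.05 dB.
forklift: 84 − 20·log₁₀(10.1/2.2) = 84 − 13.24 = 70.76 dB.
compressor: 97 − 20·log₁₀(12.2/2.2) = 97 − 14.88 = 82.12 dB.
Σ 10^(L/10) = 1.752e+08 → L_total = 10·log₁₀(1.752e+08) = 82.44 dB.

82 dB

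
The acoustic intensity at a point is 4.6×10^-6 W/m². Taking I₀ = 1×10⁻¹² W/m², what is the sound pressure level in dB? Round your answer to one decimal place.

66.6 dB

I/I₀ = 4.6×10^-6/10⁻¹² = 4.6×10^6, and L = 10·log₁₀(I/I₀).
L = 10·(0.6628 + 6) = 66.63 dB.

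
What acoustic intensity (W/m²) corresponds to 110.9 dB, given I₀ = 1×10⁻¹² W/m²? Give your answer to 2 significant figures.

0.12 W/m²

I/I₀ = 10^(110.9/10) = 1.23e+11, so I = 1.23e+11 × 10⁻¹² W/m².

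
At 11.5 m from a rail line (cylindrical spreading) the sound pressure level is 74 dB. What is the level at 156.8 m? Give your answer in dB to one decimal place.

Cylindrical spreading from a line source gives a 10·log₁₀(r₂/r₁) drop.
L₂ = 74 − 10·log₁₀(156.8/11.5) = 74 − 11.346 = 62.65 dB.

62.7 dB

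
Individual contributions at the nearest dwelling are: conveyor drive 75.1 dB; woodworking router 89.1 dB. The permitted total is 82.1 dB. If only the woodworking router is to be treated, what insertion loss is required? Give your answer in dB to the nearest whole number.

Everything except the woodworking router sums to 10^(75.1/10) = 3.236e+07 in linear terms, 75.10 dB.
The limit corresponds to 10^(82.1/10) = 1.622e+08; subtracting the fixed part leaves 1.298e+08 for the woodworking router, i.e. 81.13 dB.
So the woodworking router must be reduced from 89.1 to 81.13 dB: IL = 7.97 dB.

8 dB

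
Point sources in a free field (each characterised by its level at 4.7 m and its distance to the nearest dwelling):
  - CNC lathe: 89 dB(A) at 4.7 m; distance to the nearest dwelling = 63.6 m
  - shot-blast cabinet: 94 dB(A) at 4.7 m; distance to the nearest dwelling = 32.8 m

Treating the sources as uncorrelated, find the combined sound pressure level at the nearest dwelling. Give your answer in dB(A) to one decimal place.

77.5 dB(A)

First find each source's level at the receiver (point-source: −20·log₁₀(r/r_ref)), then combine on an intensity basis.
CNC lathe: 89 − 20·log₁₀(63.6/4.7) = 89 − 22.63 = 66.37 dB(A).
shot-blast cabinet: 94 − 20·log₁₀(32.8/4.7) = 94 − 16.88 = 77.12 dB(A).
Σ 10^(L/10) = 5.591e+07 → L_total = 10·log₁₀(5.591e+07) = 77.48 dB(A).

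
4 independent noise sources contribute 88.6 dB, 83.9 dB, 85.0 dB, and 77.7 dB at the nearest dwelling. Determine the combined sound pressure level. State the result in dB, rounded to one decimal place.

91.3 dB

Incoherent sources combine by intensity addition: L_total = 10·log₁₀(Σ 10^(L_i/10)).
Σ 10^(L/10) = 10^(88.6/10) + 10^(83.9/10) + 10^(85.0/10) + 10^(77.7/10) = 1.345e+09.
L_total = 10·log₁₀(1.345e+09) = 91.29 dB.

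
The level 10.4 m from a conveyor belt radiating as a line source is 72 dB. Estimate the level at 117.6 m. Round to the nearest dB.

61 dB

For a line source, L₂ = L₁ − 10·log₁₀(r₂/r₁).
L₂ = 72 − 10·log₁₀(117.6/10.4) = 72 − 10.534 = 61.47 dB.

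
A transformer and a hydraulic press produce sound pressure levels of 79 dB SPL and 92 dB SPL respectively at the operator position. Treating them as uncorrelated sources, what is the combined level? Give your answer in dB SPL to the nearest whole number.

92 dB SPL

For uncorrelated sources the intensities add, so convert each level to linear form, sum, and take 10·log₁₀ of the total.
Σ 10^(L/10) = 10^(79/10) + 10^(92/10) = 1.664e+09.
L_total = 10·log₁₀(1.664e+09) = 92.21 dB SPL.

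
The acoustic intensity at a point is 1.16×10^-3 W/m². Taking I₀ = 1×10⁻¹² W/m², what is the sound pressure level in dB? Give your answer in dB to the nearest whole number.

91 dB

I/I₀ = 1.16×10^-3/10⁻¹² = 1.16×10^9, and L = 10·log₁₀(I/I₀).
L = 10·(0.0645 + 9) = 90.64 dB.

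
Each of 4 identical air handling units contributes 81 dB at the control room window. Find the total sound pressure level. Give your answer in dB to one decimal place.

L_total = L₁ + 10·log₁₀ N for N identical incoherent sources.
L_total = 81 + 10·log₁₀(4) = 81 + 6.021 = 87.02 dB.

87.0 dB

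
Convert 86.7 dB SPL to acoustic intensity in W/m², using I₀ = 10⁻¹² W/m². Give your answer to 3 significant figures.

I = I₀·10^(L/10) = 10⁻¹² × 10^(86.7/10) = 10^(-3.330).

0.000468 W/m²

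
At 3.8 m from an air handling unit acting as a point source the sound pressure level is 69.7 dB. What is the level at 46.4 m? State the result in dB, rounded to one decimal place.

48.0 dB

For a point source, L₂ = L₁ − 20·log₁₀(r₂/r₁).
L₂ = 69.7 − 20·log₁₀(46.4/3.8) = 69.7 − 21.735 = 47.97 dB.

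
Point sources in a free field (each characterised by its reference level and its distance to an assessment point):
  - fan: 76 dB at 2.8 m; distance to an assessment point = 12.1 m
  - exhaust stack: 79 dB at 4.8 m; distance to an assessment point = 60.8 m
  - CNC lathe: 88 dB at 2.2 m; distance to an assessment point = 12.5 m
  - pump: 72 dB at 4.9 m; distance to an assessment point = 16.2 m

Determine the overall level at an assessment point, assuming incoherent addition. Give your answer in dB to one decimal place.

73.7 dB

First find each source's level at the receiver (point-source: −20·log₁₀(r/r_ref)), then combine on an intensity basis.
fan: 76 − 20·log₁₀(12.1/2.8) = 76 − 12.71 = 63.29 dB.
exhaust stack: 79 − 20·log₁₀(60.8/4.8) = 79 − 22.05 = 56.95 dB.
CNC lathe: 88 − 20·log₁₀(12.5/2.2) = 88 − 15.09 = 72.91 dB.
pump: 72 − 20·log₁₀(16.2/4.9) = 72 − 10.39 = 61.61 dB.
Σ 10^(L/10) = 2.362e+07 → L_total = 10·log₁₀(2.362e+07) = 73.73 dB.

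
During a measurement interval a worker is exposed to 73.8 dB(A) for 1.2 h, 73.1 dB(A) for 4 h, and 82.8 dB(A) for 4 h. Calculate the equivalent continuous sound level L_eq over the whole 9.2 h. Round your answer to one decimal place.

79.8 dB(A)

L_eq = 10·log₁₀[(1/T)·Σ tᵢ·10^(Lᵢ/10)] with T = 9.2 h.
Σ tᵢ·10^(Lᵢ/10) = 1.2·10^(73.8/10) + 4·10^(73.1/10) + 4·10^(82.8/10) = 8.726e+08.
L_eq = 10·log₁₀(8.726e+08/9.2) = 79.77 dB(A).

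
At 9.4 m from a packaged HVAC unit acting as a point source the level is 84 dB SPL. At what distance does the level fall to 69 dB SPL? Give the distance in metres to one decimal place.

Point-source spreading drops the level by 20·log₁₀(r₂/r₁); inverting, r₂/r₁ = 10^(ΔL/20).
r₂ = 9.4·10^((84−69)/20) = 9.4·10^(15.0/20) = 52.86 m.

52.9 m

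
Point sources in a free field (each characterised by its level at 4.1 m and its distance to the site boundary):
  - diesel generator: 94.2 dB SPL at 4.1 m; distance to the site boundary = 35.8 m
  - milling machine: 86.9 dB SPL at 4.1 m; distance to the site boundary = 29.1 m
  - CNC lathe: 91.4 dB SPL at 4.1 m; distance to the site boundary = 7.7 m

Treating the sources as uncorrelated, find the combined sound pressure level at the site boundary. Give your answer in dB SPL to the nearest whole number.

86 dB SPL

First find each source's level at the receiver (point-source: −20·log₁₀(r/r_ref)), then combine on an intensity basis.
diesel generator: 94.2 − 20·log₁₀(35.8/4.1) = 94.2 − 18.82 = 75.38 dB SPL.
milling machine: 86.9 − 20·log₁₀(29.1/4.1) = 86.9 − 17.02 = 69.88 dB SPL.
CNC lathe: 91.4 − 20·log₁₀(7.7/4.1) = 91.4 − 5.47 = 85.93 dB SPL.
Σ 10^(L/10) = 4.356e+08 → L_total = 10·log₁₀(4.356e+08) = 86.39 dB SPL.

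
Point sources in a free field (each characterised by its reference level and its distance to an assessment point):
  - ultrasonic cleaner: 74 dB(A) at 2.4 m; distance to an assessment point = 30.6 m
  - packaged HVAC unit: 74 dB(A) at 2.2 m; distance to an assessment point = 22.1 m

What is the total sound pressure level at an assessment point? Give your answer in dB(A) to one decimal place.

56.1 dB(A)

Apply inverse-square spreading to bring every level to the receiver, then sum 10^(L/10).
ultrasonic cleaner: 74 − 20·log₁₀(30.6/2.4) = 74 − 22.11 = 51.89 dB(A).
packaged HVAC unit: 74 − 20·log₁₀(22.1/2.2) = 74 − 20.04 = 53.96 dB(A).
Σ 10^(L/10) = 4.034e+05 → L_total = 10·log₁₀(4.034e+05) = 56.06 dB(A).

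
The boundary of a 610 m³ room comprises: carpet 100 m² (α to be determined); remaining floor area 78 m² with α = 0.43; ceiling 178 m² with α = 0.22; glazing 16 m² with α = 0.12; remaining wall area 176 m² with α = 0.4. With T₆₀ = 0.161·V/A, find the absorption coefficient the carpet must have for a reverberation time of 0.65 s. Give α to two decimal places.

0.06

From T₆₀ = 0.161·V/A, the target T₆₀ = 0.65 s needs A = 0.161·610/0.65 = 151.09 m².
Absorption from the other surfaces = 78·0.43 + 178·0.22 + 16·0.12 + 176·0.4 = 145.02 m², so the carpet must supply 6.07 m² over 100 m².
α = 6.07/100 = 0.061.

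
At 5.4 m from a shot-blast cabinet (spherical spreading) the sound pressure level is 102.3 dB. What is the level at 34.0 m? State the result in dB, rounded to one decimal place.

86.3 dB

Point-source attenuation: ΔL = 20·log₁₀(r₂/r₁) = 20·log₁₀(34.0/5.4) = 15.982 dB.
L₂ = 102.3 − 20·log₁₀(34.0/5.4) = 102.3 − 15.982 = 86.32 dB.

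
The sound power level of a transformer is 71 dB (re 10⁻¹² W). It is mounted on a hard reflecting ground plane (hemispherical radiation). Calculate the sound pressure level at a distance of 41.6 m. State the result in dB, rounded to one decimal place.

Free-field hemispherical radiation: L_p = L_w − 10·log₁₀(2π·r²), r = 41.6 m.
2π·r² = 1.087e+04 m², 10·log₁₀ of that is 40.364 dB.
L_p = 71 − 40.364 = 30.64 dB.

30.6 dB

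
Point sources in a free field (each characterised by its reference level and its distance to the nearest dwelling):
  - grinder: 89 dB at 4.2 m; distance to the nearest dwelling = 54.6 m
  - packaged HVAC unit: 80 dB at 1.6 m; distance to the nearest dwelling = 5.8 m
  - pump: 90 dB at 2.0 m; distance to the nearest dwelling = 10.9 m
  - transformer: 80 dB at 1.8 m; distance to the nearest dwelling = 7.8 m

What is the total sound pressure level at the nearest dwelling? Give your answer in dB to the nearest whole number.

Apply inverse-square spreading to bring every level to the receiver, then sum 10^(L/10).
grinder: 89 − 20·log₁₀(54.6/4.2) = 89 − 22.28 = 66.72 dB.
packaged HVAC unit: 80 − 20·log₁₀(5.8/1.6) = 80 − 11.19 = 68.81 dB.
pump: 90 − 20·log₁₀(10.9/2.0) = 90 − 14.73 = 75.27 dB.
transformer: 80 − 20·log₁₀(7.8/1.8) = 80 − 12.74 = 67.26 dB.
Σ 10^(L/10) = 5.130e+07 → L_total = 10·log₁₀(5.130e+07) = 77.10 dB.

77 dB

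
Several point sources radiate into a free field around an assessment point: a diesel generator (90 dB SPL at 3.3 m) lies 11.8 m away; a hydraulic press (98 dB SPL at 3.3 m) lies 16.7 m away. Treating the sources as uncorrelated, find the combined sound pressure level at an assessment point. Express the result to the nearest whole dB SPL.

85 dB SPL

First find each source's level at the receiver (point-source: −20·log₁₀(r/r_ref)), then combine on an intensity basis.
diesel generator: 90 − 20·log₁₀(11.8/3.3) = 90 − 11.07 = 78.93 dB SPL.
hydraulic press: 98 − 20·log₁₀(16.7/3.3) = 98 − 14.08 = 83.92 dB SPL.
Σ 10^(L/10) = 3.246e+08 → L_total = 10·log₁₀(3.246e+08) = 85.11 dB SPL.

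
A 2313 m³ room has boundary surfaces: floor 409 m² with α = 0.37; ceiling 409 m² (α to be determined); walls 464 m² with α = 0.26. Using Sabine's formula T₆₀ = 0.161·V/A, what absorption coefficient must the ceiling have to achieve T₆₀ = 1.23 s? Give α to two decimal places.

From T₆₀ = 0.161·V/A, the target T₆₀ = 1.23 s needs A = 0.161·2313/1.23 = 302.76 m².
Absorption from the other surfaces = 409·0.37 + 464·0.26 = 271.97 m², so the ceiling must supply 30.79 m² over 409 m².
α = 30.79/409 = 0.075.

0.08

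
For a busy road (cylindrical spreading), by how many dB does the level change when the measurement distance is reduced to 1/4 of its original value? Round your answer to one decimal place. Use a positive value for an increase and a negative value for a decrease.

+6.0 dB

A line source loses 3 dB per doubling of distance; generally ΔL = −10·log₁₀(r₂/r₁).
ΔL = −10·log₁₀(0.25) = +6.02 dB.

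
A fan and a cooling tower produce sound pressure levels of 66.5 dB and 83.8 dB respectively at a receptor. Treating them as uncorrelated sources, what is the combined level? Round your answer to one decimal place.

83.9 dB

For uncorrelated sources the intensities add, so convert each level to linear form, sum, and take 10·log₁₀ of the total.
Σ 10^(L/10) = 10^(66.5/10) + 10^(83.8/10) = 2.444e+08.
L_total = 10·log₁₀(2.444e+08) = 83.88 dB.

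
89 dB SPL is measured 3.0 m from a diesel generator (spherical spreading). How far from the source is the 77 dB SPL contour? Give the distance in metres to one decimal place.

11.9 m

The 12.0 dB drop corresponds to a distance ratio of 10^(12.0/20) for a point source.
r₂ = 3.0·10^((89−77)/20) = 3.0·10^(12.0/20) = 11.94 m.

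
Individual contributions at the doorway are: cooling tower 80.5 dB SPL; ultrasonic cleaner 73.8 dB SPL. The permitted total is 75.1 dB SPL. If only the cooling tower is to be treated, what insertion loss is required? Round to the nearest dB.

11 dB

Fixed contribution from the other source: Σ 10^(L/10) = 10^(73.8/10) = 2.399e+07 (73.80 dB SPL).
The limit corresponds to 10^(75.1/10) = 3.236e+07; subtracting the fixed part leaves 8.371e+06 for the cooling tower, i.e. 69.23 dB SPL.
So the cooling tower must be reduced from 80.5 to 69.23 dB SPL: IL = 11.27 dB.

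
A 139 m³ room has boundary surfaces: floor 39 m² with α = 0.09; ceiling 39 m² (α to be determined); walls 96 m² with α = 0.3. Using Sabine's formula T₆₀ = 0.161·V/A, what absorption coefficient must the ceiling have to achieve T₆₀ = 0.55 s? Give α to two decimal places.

Required total absorption A = 0.161·139/0.55 = 40.69 m².
Absorption from the other surfaces = 39·0.09 + 96·0.3 = 32.31 m², so the ceiling must supply 8.38 m² over 39 m².
α = 8.38/39 = 0.215.

0.21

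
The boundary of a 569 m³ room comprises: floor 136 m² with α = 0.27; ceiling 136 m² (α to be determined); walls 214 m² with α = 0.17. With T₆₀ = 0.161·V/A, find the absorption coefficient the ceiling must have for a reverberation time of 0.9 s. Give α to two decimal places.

From T₆₀ = 0.161·V/A, the target T₆₀ = 0.9 s needs A = 0.161·569/0.9 = 101.79 m².
Absorption from the other surfaces = 136·0.27 + 214·0.17 = 73.10 m², so the ceiling must supply 28.69 m² over 136 m².
α = 28.69/136 = 0.211.

0.21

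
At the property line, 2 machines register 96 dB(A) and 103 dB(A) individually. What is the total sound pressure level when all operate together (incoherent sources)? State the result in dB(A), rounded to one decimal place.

Incoherent sources combine by intensity addition: L_total = 10·log₁₀(Σ 10^(L_i/10)).
Σ 10^(L/10) = 10^(96/10) + 10^(103/10) = 2.393e+10.
L_total = 10·log₁₀(2.393e+10) = 103.79 dB(A).

103.8 dB(A)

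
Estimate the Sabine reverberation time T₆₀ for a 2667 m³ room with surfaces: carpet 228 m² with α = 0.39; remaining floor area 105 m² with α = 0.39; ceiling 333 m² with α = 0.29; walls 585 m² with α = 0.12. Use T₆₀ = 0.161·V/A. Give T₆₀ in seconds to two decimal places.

Total absorption A = 228·0.39 + 105·0.39 + 333·0.29 + 585·0.12 = 296.64 m² sabins.
T₆₀ = 0.161 × 2667 / 296.64 = 1.448 s.

1.45 s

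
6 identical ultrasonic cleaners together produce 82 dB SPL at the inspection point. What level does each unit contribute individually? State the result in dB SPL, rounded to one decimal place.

For N identical incoherent sources L_total = L₁ + 10·log₁₀ N, so L₁ = 82 − 10·log₁₀(6) = 82 − 7.782.

74.2 dB SPL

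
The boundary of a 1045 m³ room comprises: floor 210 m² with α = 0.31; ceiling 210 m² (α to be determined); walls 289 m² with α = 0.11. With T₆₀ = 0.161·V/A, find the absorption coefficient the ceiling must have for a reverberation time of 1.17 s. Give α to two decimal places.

0.22

From T₆₀ = 0.161·V/A, the target T₆₀ = 1.17 s needs A = 0.161·1045/1.17 = 143.80 m².
Absorption from the other surfaces = 210·0.31 + 289·0.11 = 96.89 m², so the ceiling must supply 46.91 m² over 210 m².
α = 46.91/210 = 0.223.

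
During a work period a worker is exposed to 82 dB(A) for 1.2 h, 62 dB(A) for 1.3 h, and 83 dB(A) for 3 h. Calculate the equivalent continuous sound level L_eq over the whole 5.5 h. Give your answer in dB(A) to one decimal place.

Weight each interval's intensity by its duration and average over T = 5.5 h:
Σ tᵢ·10^(Lᵢ/10) = 1.2·10^(82/10) + 1.3·10^(62/10) + 3·10^(83/10) = 7.908e+08.
L_eq = 10·log₁₀(7.908e+08/5.5) = 81.58 dB(A).

81.6 dB(A)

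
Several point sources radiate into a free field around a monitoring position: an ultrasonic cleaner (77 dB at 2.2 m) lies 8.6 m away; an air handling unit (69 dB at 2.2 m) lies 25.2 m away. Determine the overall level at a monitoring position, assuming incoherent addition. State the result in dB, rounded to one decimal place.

65.2 dB

First find each source's level at the receiver (point-source: −20·log₁₀(r/r_ref)), then combine on an intensity basis.
ultrasonic cleaner: 77 − 20·log₁₀(8.6/2.2) = 77 − 11.84 = 65.16 dB.
air handling unit: 69 − 20·log₁₀(25.2/2.2) = 69 − 21.18 = 47.82 dB.
Σ 10^(L/10) = 3.340e+06 → L_total = 10·log₁₀(3.340e+06) = 65.24 dB.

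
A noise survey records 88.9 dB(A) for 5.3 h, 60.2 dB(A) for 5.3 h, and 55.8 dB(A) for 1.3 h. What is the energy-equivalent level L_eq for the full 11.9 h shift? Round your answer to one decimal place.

85.4 dB(A)

The energy average is taken in the linear domain: L_eq = 10·log₁₀[(Σ tᵢ·10^(Lᵢ/10))/T], T = 11.9 h.
Σ tᵢ·10^(Lᵢ/10) = 5.3·10^(88.9/10) + 5.3·10^(60.2/10) + 1.3·10^(55.8/10) = 4.120e+09.
L_eq = 10·log₁₀(4.120e+09/11.9) = 85.39 dB(A).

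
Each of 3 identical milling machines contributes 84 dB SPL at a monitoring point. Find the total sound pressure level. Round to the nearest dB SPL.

89 dB SPL

N identical incoherent sources raise the level by 10·log₁₀ N.
L_total = 84 + 10·log₁₀(3) = 84 + 4.771 = 88.77 dB SPL.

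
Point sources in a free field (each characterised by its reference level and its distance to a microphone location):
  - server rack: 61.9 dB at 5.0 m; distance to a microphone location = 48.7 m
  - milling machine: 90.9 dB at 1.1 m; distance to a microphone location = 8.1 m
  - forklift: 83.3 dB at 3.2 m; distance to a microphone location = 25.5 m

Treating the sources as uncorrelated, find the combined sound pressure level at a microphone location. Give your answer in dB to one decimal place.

First find each source's level at the receiver (point-source: −20·log₁₀(r/r_ref)), then combine on an intensity basis.
server rack: 61.9 − 20·log₁₀(48.7/5.0) = 61.9 − 19.77 = 42.13 dB.
milling machine: 90.9 − 20·log₁₀(8.1/1.1) = 90.9 − 17.34 = 73.56 dB.
forklift: 83.3 − 20·log₁₀(25.5/3.2) = 83.3 − 18.03 = 65.27 dB.
Σ 10^(L/10) = 2.607e+07 → L_total = 10·log₁₀(2.607e+07) = 74.16 dB.

74.2 dB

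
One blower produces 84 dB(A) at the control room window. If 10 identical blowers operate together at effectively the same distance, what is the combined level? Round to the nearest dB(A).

94 dB(A)

N identical incoherent sources raise the level by 10·log₁₀ N.
L_total = 84 + 10·log₁₀(10) = 84 + 10.000 = 94.00 dB(A).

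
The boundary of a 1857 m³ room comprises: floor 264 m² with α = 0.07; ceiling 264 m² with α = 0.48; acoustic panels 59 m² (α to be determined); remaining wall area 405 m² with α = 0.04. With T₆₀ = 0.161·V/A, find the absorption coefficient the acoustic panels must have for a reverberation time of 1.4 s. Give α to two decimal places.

0.88

Required total absorption A = 0.161·1857/1.4 = 213.56 m².
Absorption from the other surfaces = 264·0.07 + 264·0.48 + 405·0.04 = 161.40 m², so the acoustic panels must supply 52.16 m² over 59 m².
α = 52.16/59 = 0.884.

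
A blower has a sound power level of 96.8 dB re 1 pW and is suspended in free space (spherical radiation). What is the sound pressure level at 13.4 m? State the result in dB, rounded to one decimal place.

63.3 dB

The power spreads over a sphere of area 4π·r², so L_p = L_w − 10·log₁₀(4π·r²).
4π·r² = 2256 m², 10·log₁₀ of that is 33.534 dB.
L_p = 96.8 − 33.534 = 63.27 dB.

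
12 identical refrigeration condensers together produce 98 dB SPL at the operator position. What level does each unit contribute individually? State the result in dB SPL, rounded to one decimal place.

12 equal contributions raise the level by 10·log₁₀ 12 = 10.792 dB, so each unit alone gives 98 − 10.792.

87.2 dB SPL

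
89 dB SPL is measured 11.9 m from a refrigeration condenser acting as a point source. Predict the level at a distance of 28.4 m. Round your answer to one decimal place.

81.4 dB SPL

For a point source, L₂ = L₁ − 20·log₁₀(r₂/r₁).
L₂ = 89 − 20·log₁₀(28.4/11.9) = 89 − 7.555 = 81.44 dB SPL.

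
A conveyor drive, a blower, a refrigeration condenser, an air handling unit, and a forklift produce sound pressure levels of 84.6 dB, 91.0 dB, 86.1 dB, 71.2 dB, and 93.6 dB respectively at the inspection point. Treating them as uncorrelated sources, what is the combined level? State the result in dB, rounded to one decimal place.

Incoherent sources combine by intensity addition: L_total = 10·log₁₀(Σ 10^(L_i/10)).
Σ 10^(L/10) = 10^(84.6/10) + 10^(91.0/10) + 10^(86.1/10) + 10^(71.2/10) + 10^(93.6/10) = 4.259e+09.
L_total = 10·log₁₀(4.259e+09) = 96.29 dB.

96.3 dB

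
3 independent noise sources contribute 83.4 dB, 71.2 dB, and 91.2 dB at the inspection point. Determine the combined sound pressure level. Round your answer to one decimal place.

91.9 dB

Incoherent sources combine by intensity addition: L_total = 10·log₁₀(Σ 10^(L_i/10)).
Σ 10^(L/10) = 10^(83.4/10) + 10^(71.2/10) + 10^(91.2/10) = 1.550e+09.
L_total = 10·log₁₀(1.550e+09) = 91.90 dB.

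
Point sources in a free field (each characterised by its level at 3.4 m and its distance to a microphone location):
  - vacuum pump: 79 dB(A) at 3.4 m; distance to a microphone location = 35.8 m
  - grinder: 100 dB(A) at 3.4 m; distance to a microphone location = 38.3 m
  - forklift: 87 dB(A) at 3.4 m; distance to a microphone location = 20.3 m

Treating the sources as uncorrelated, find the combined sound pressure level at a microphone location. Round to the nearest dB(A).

80 dB(A)

Apply inverse-square spreading to bring every level to the receiver, then sum 10^(L/10).
vacuum pump: 79 − 20·log₁₀(35.8/3.4) = 79 − 20.45 = 58.55 dB(A).
grinder: 100 − 20·log₁₀(38.3/3.4) = 100 − 21.03 = 78.97 dB(A).
forklift: 87 − 20·log₁₀(20.3/3.4) = 87 − 15.52 = 71.48 dB(A).
Σ 10^(L/10) = 9.358e+07 → L_total = 10·log₁₀(9.358e+07) = 79.71 dB(A).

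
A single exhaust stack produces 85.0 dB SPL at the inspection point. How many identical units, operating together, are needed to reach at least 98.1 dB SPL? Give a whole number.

Need L₁ + 10·log₁₀ N ≥ 98.1, i.e. log₁₀ N ≥ 1.31.
N ≥ 10^(13.1/10) = 20.417, so N = 21.

21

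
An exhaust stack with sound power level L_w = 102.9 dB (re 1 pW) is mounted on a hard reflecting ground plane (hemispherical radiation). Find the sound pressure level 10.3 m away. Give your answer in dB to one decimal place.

74.7 dB

The power spreads over a hemisphere of area 2π·r², so L_p = L_w − 10·log₁₀(2π·r²).
2π·r² = 666.6 m², 10·log₁₀ of that is 28.239 dB.
L_p = 102.9 − 28.239 = 74.66 dB.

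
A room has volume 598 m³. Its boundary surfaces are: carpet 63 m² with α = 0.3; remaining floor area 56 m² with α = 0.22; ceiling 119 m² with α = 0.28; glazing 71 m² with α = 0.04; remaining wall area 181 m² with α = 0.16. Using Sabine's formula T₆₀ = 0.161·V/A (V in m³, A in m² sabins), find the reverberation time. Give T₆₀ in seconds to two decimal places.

1.00 s

A = Σ Sᵢαᵢ = 63·0.3 + 56·0.22 + 119·0.28 + 71·0.04 + 181·0.16 = 96.34 m².
T₆₀ = 0.161·V/A = 0.161·598/96.34 = 0.999 s.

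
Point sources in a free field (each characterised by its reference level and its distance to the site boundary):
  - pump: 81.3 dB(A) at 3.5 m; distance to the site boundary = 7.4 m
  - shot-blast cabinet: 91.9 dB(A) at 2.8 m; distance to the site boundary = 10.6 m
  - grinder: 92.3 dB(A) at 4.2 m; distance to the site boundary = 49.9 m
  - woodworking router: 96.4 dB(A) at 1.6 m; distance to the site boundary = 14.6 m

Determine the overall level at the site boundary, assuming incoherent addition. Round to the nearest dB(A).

83 dB(A)

Propagate each source to the receiver with L = L_ref − 20·log₁₀(r/r_ref), then add intensities.
pump: 81.3 − 20·log₁₀(7.4/3.5) = 81.3 − 6.50 = 74.80 dB(A).
shot-blast cabinet: 91.9 − 20·log₁₀(10.6/2.8) = 91.9 − 11.56 = 80.34 dB(A).
grinder: 92.3 − 20·log₁₀(49.9/4.2) = 92.3 − 21.50 = 70.80 dB(A).
woodworking router: 96.4 − 20·log₁₀(14.6/1.6) = 96.4 − 19.20 = 77.20 dB(A).
Σ 10^(L/10) = 2.027e+08 → L_total = 10·log₁₀(2.027e+08) = 83.07 dB(A).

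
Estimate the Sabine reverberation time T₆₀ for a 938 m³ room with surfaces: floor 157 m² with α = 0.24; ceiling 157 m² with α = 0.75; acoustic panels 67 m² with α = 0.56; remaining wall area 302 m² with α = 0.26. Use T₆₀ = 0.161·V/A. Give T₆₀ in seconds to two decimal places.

0.56 s

Summing Sᵢαᵢ: 157·0.24 + 157·0.75 + 67·0.56 + 302·0.26 = 271.47 m².
T₆₀ = 0.161 × 938 / 271.47 = 0.556 s.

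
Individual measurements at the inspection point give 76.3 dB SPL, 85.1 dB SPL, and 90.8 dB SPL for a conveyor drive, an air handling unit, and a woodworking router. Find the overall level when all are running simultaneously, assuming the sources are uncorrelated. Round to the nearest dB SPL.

92 dB SPL

For uncorrelated sources the intensities add, so convert each level to linear form, sum, and take 10·log₁₀ of the total.
Σ 10^(L/10) = 10^(76.3/10) + 10^(85.1/10) + 10^(90.8/10) = 1.569e+09.
L_total = 10·log₁₀(1.569e+09) = 91.95 dB SPL.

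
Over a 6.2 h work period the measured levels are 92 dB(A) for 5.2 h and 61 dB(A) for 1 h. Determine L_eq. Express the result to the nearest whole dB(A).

Weight each interval's intensity by its duration and average over T = 6.2 h:
Σ tᵢ·10^(Lᵢ/10) = 5.2·10^(92/10) + 1·10^(61/10) = 8.243e+09.
L_eq = 10·log₁₀(8.243e+09/6.2) = 91.24 dB(A).

91 dB(A)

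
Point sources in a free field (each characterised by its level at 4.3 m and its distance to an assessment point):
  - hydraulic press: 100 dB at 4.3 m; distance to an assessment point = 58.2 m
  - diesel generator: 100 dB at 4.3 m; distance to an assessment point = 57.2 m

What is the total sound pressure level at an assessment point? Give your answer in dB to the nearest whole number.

Apply inverse-square spreading to bring every level to the receiver, then sum 10^(L/10).
hydraulic press: 100 − 20·log₁₀(58.2/4.3) = 100 − 22.63 = 77.37 dB.
diesel generator: 100 − 20·log₁₀(57.2/4.3) = 100 − 22.48 = 77.52 dB.
Σ 10^(L/10) = 1.111e+08 → L_total = 10·log₁₀(1.111e+08) = 80.46 dB.

80 dB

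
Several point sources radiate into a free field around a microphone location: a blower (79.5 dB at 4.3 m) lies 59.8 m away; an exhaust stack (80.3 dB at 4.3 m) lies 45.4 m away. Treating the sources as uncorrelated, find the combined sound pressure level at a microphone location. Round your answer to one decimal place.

Apply inverse-square spreading to bring every level to the receiver, then sum 10^(L/10).
blower: 79.5 − 20·log₁₀(59.8/4.3) = 79.5 − 22.86 = 56.64 dB.
exhaust stack: 80.3 − 20·log₁₀(45.4/4.3) = 80.3 − 20.47 = 59.83 dB.
Σ 10^(L/10) = 1.422e+06 → L_total = 10·log₁₀(1.422e+06) = 61.53 dB.

61.5 dB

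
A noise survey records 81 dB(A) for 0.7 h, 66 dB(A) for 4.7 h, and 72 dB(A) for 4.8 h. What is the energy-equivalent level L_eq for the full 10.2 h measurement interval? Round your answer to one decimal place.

L_eq = 10·log₁₀[(1/T)·Σ tᵢ·10^(Lᵢ/10)] with T = 10.2 h.
Σ tᵢ·10^(Lᵢ/10) = 0.7·10^(81/10) + 4.7·10^(66/10) + 4.8·10^(72/10) = 1.829e+08.
L_eq = 10·log₁₀(1.829e+08/10.2) = 72.54 dB(A).

72.5 dB(A)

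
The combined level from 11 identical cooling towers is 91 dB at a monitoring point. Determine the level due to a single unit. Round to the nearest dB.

81 dB

For N identical incoherent sources L_total = L₁ + 10·log₁₀ N, so L₁ = 91 − 10·log₁₀(11) = 91 − 10.414.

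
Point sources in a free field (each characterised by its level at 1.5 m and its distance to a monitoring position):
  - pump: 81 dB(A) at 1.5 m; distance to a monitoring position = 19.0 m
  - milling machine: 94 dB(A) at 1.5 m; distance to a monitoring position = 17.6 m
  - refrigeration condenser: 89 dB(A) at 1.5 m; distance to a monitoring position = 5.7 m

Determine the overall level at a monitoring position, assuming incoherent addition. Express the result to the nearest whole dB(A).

Propagate each source to the receiver with L = L_ref − 20·log₁₀(r/r_ref), then add intensities.
pump: 81 − 20·log₁₀(19.0/1.5) = 81 − 22.05 = 58.95 dB(A).
milling machine: 94 − 20·log₁₀(17.6/1.5) = 94 − 21.39 = 72.61 dB(A).
refrigeration condenser: 89 − 20·log₁₀(5.7/1.5) = 89 − 11.60 = 77.40 dB(A).
Σ 10^(L/10) = 7.404e+07 → L_total = 10·log₁₀(7.404e+07) = 78.69 dB(A).

79 dB(A)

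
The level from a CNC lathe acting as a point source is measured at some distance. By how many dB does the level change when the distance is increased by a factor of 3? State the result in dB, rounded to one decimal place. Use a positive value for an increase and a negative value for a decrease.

-9.5 dB

With spherical spreading the level changes by −20·log₁₀(r₂/r₁).
ΔL = −20·log₁₀(3) = -9.54 dB.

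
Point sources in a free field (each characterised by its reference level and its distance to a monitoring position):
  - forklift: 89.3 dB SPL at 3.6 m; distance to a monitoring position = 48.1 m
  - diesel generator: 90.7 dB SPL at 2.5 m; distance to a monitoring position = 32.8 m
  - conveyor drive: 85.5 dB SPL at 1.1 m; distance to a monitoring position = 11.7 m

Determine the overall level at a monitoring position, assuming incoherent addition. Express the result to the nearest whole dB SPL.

72 dB SPL

First find each source's level at the receiver (point-source: −20·log₁₀(r/r_ref)), then combine on an intensity basis.
forklift: 89.3 − 20·log₁₀(48.1/3.6) = 89.3 − 22.52 = 66.78 dB SPL.
diesel generator: 90.7 − 20·log₁₀(32.8/2.5) = 90.7 − 22.36 = 68.34 dB SPL.
conveyor drive: 85.5 − 20·log₁₀(11.7/1.1) = 85.5 − 20.54 = 64.96 dB SPL.
Σ 10^(L/10) = 1.473e+07 → L_total = 10·log₁₀(1.473e+07) = 71.68 dB SPL.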